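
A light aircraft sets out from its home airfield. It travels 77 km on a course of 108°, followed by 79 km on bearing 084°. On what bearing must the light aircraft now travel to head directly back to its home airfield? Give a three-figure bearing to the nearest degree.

276°

Leg 1 (108°, 77 km): east 77 sin 108° = 73.23, north 77 cos 108° = -23.79
Leg 2 (084°, 79 km): east 79 sin 84° = 78.57, north 79 cos 84° = 8.26
Net displacement: 151.80 east, -15.54 north. Direction back to start is (-151.80, 15.54): bearing = atan2(-151.80, 15.54) mod 360° = 275.84° ≈ 276°.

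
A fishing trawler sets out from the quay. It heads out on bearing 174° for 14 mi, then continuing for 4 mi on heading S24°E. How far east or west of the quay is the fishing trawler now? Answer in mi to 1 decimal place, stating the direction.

3.1 mi east

Leg 1 (174°, 14 mi): east 14 sin 174° = 1.46, north 14 cos 174° = -13.92
Leg 2 (S24°E, 4 mi): east 4 sin 156° = 1.63, north 4 cos 156° = -3.65
Net east component: 3.09 mi.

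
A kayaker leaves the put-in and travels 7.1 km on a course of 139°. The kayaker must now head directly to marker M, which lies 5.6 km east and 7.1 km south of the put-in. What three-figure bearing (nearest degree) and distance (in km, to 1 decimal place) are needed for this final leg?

Leg 1 (139°, 7.1 km): east 7.1 sin 139° = 4.66, north 7.1 cos 139° = -5.36
Current position: (4.66, -5.36). Target: (5.6, -7.1). Remaining: Δeast = 0.94, Δnorth = -1.74.
Bearing = atan2(0.94, -1.74) mod 360° = 151.59°; distance = √((0.94)² + (-1.74)²) = 1.980 km.

152°, 2.0 km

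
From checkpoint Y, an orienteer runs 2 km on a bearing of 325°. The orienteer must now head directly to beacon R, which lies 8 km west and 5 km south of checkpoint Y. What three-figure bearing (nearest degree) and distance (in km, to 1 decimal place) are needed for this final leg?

226°, 9.5 km

Leg 1 (325°, 2 km): east 2 sin 325° = -1.15, north 2 cos 325° = 1.64
Current position: (-1.15, 1.64). Target: (-8, -5). Remaining: Δeast = -6.85, Δnorth = -6.64.
Bearing = atan2(-6.85, -6.64) mod 360° = 225.91°; distance = √((-6.85)² + (-6.64)²) = 9.541 km.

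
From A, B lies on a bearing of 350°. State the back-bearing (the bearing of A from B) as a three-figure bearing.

170°

Back-bearing = 350° − 180° = 170°.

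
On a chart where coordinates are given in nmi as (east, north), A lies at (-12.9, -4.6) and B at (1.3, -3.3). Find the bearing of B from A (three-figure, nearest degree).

085°

Δeast = 1.3 − -12.9 = 14.20; Δnorth = -3.3 − -4.6 = 1.30.
Bearing = atan2(Δeast, Δnorth) mod 360° = 84.77° ≈ 085°.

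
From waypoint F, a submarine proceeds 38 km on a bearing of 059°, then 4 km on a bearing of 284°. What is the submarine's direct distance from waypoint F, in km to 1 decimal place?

35.3 km

Leg 1 (059°, 38 km): east 38 sin 59° = 32.57, north 38 cos 59° = 19.57
Leg 2 (284°, 4 km): east 4 sin 284° = -3.88, north 4 cos 284° = 0.97
Net: 28.69 east, 20.54 north. Distance = √((28.69)² + (20.54)²) = 35.285 km.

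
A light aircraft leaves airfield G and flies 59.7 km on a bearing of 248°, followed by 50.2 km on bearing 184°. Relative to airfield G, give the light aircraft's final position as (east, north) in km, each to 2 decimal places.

Leg 1 (248°, 59.7 km): east 59.7 sin 248° = -55.35, north 59.7 cos 248° = -22.36
Leg 2 (184°, 50.2 km): east 50.2 sin 184° = -3.50, north 50.2 cos 184° = -50.08
Summing: -58.85 km east, -72.44 km north → (-58.85, -72.44).

(-58.85, -72.44)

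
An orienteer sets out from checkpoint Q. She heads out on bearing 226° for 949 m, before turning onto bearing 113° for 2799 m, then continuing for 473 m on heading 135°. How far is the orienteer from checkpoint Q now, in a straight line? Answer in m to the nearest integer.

3053 m

Leg 1 (226°, 949 m): east 949 sin 226° = -682.65, north 949 cos 226° = -659.23
Leg 2 (113°, 2799 m): east 2799 sin 113° = 2576.49, north 2799 cos 113° = -1093.66
Leg 3 (135°, 473 m): east 473 sin 135° = 334.46, north 473 cos 135° = -334.46
Net: 2228.30 east, -2087.35 north. Distance = √((2228.30)² + (-2087.35)²) = 3053.252 m.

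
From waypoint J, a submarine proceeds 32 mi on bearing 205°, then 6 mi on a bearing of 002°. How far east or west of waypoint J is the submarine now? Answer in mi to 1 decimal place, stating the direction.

Leg 1 (205°, 32 mi): east 32 sin 205° = -13.52, north 32 cos 205° = -29.00
Leg 2 (002°, 6 mi): east 6 sin 2° = 0.21, north 6 cos 2° = 6.00
Net east component: -13.31 mi.

13.3 mi west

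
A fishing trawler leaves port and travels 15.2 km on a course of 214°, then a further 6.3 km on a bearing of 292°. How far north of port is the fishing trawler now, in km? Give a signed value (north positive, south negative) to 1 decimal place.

-10.2 km

Leg 1 (214°, 15.2 km): east 15.2 sin 214° = -8.50, north 15.2 cos 214° = -12.60
Leg 2 (292°, 6.3 km): east 6.3 sin 292° = -5.84, north 6.3 cos 292° = 2.36
Net north component: -10.24 km.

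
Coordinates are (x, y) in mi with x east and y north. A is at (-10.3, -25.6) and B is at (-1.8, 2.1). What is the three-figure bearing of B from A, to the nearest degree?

017°

Δeast = -1.8 − -10.3 = 8.50; Δnorth = 2.1 − -25.6 = 27.70.
Bearing = atan2(Δeast, Δnorth) mod 360° = 17.06° ≈ 017°.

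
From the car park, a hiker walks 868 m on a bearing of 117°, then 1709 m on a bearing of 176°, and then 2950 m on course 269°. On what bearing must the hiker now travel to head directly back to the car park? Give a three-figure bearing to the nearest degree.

044°

Leg 1 (117°, 868 m): east 868 sin 117° = 773.39, north 868 cos 117° = -394.06
Leg 2 (176°, 1709 m): east 1709 sin 176° = 119.21, north 1709 cos 176° = -1704.84
Leg 3 (269°, 2950 m): east 2950 sin 269° = -2949.55, north 2950 cos 269° = -51.48
Net displacement: -2056.94 east, -2150.39 north. Direction back to start is (2056.94, 2150.39): bearing = atan2(2056.94, 2150.39) mod 360° = 43.73° ≈ 044°.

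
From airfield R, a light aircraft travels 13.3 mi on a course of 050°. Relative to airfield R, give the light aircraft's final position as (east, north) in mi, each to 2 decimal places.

Leg 1 (050°, 13.3 mi): east 13.3 sin 50° = 10.19, north 13.3 cos 50° = 8.55
Summing: 10.19 mi east, 8.55 mi north → (10.19, 8.55).

(10.19, 8.55)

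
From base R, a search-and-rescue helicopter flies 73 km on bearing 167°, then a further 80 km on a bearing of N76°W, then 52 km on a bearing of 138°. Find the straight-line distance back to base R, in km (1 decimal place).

94.2 km

Leg 1 (167°, 73 km): east 73 sin 167° = 16.42, north 73 cos 167° = -71.13
Leg 2 (N76°W, 80 km): east 80 sin 284° = -77.62, north 80 cos 284° = 19.35
Leg 3 (138°, 52 km): east 52 sin 138° = 34.79, north 52 cos 138° = -38.64
Net: -26.41 east, -90.42 north. Distance = √((-26.41)² + (-90.42)²) = 94.196 km.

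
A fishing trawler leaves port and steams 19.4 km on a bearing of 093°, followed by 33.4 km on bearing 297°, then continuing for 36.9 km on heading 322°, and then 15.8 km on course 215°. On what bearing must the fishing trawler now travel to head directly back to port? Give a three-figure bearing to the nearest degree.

Leg 1 (093°, 19.4 km): east 19.4 sin 93° = 19.37, north 19.4 cos 93° = -1.02
Leg 2 (297°, 33.4 km): east 33.4 sin 297° = -29.76, north 33.4 cos 297° = 15.16
Leg 3 (322°, 36.9 km): east 36.9 sin 322° = -22.72, north 36.9 cos 322° = 29.08
Leg 4 (215°, 15.8 km): east 15.8 sin 215° = -9.06, north 15.8 cos 215° = -12.94
Net displacement: -42.17 east, 30.28 north. Direction back to start is (42.17, -30.28): bearing = atan2(42.17, -30.28) mod 360° = 125.68° ≈ 126°.

126°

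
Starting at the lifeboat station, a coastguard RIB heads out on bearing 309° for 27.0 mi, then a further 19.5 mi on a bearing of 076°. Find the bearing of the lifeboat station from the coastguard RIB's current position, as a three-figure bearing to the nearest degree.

Leg 1 (309°, 27.0 mi): east 27.0 sin 309° = -20.98, north 27.0 cos 309° = 16.99
Leg 2 (076°, 19.5 mi): east 19.5 sin 76° = 18.92, north 19.5 cos 76° = 4.72
Net displacement: -2.06 east, 21.71 north. Direction back to start is (2.06, -21.71): bearing = atan2(2.06, -21.71) mod 360° = 174.57° ≈ 175°.

175°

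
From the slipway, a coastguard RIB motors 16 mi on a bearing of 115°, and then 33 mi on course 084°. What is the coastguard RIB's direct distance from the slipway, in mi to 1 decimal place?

Leg 1 (115°, 16 mi): east 16 sin 115° = 14.50, north 16 cos 115° = -6.76
Leg 2 (084°, 33 mi): east 33 sin 84° = 32.82, north 33 cos 84° = 3.45
Net: 47.32 east, -3.31 north. Distance = √((47.32)² + (-3.31)²) = 47.436 mi.

47.4 mi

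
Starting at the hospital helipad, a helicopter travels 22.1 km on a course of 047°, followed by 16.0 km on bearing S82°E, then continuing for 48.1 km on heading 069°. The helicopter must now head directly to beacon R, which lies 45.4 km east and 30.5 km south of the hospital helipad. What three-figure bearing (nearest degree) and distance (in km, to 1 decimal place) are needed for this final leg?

207°, 68.3 km

Leg 1 (047°, 22.1 km): east 22.1 sin 47° = 16.16, north 22.1 cos 47° = 15.07
Leg 2 (S82°E, 16.0 km): east 16.0 sin 98° = 15.84, north 16.0 cos 98° = -2.23
Leg 3 (069°, 48.1 km): east 48.1 sin 69° = 44.91, north 48.1 cos 69° = 17.24
Current position: (76.91, 30.08). Target: (45.4, -30.5). Remaining: Δeast = -31.51, Δnorth = -60.58.
Bearing = atan2(-31.51, -60.58) mod 360° = 207.48°; distance = √((-31.51)² + (-60.58)²) = 68.289 km.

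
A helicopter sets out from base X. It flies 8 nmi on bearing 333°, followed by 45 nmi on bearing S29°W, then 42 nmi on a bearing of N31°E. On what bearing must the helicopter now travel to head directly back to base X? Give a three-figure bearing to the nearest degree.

Leg 1 (333°, 8 nmi): east 8 sin 333° = -3.63, north 8 cos 333° = 7.13
Leg 2 (S29°W, 45 nmi): east 45 sin 209° = -21.82, north 45 cos 209° = -39.36
Leg 3 (N31°E, 42 nmi): east 42 sin 31° = 21.63, north 42 cos 31° = 36.00
Net displacement: -3.82 east, 3.77 north. Direction back to start is (3.82, -3.77): bearing = atan2(3.82, -3.77) mod 360° = 134.66° ≈ 135°.

135°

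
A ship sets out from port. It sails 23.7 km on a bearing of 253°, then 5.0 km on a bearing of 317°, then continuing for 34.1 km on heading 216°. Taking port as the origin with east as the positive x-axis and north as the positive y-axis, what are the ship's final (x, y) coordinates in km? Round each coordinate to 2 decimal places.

Leg 1 (253°, 23.7 km): east 23.7 sin 253° = -22.66, north 23.7 cos 253° = -6.93
Leg 2 (317°, 5.0 km): east 5.0 sin 317° = -3.41, north 5.0 cos 317° = 3.66
Leg 3 (216°, 34.1 km): east 34.1 sin 216° = -20.04, north 34.1 cos 216° = -27.59
Summing: -46.12 km east, -30.86 km north → (-46.12, -30.86).

(-46.12, -30.86)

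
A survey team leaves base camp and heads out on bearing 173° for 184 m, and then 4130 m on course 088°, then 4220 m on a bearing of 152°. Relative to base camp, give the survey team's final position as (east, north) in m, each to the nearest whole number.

Leg 1 (173°, 184 m): east 184 sin 173° = 22.42, north 184 cos 173° = -182.63
Leg 2 (088°, 4130 m): east 4130 sin 88° = 4127.48, north 4130 cos 88° = 144.13
Leg 3 (152°, 4220 m): east 4220 sin 152° = 1981.17, north 4220 cos 152° = -3726.04
Summing: 6131.08 m east, -3764.53 m north → (6131, -3765).

(6131, -3765)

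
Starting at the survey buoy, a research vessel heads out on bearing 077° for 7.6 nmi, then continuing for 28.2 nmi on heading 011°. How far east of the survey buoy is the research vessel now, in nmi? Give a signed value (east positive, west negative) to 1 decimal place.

Leg 1 (077°, 7.6 nmi): east 7.6 sin 77° = 7.41, north 7.6 cos 77° = 1.71
Leg 2 (011°, 28.2 nmi): east 28.2 sin 11° = 5.38, north 28.2 cos 11° = 27.68
Net east component: 12.79 nmi.

12.8 nmi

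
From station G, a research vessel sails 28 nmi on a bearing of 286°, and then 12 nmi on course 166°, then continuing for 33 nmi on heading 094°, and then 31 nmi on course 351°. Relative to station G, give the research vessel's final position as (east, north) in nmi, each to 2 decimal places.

(4.06, 24.39)

Leg 1 (286°, 28 nmi): east 28 sin 286° = -26.92, north 28 cos 286° = 7.72
Leg 2 (166°, 12 nmi): east 12 sin 166° = 2.90, north 12 cos 166° = -11.64
Leg 3 (094°, 33 nmi): east 33 sin 94° = 32.92, north 33 cos 94° = -2.30
Leg 4 (351°, 31 nmi): east 31 sin 351° = -4.85, north 31 cos 351° = 30.62
Summing: 4.06 nmi east, 24.39 nmi north → (4.06, 24.39).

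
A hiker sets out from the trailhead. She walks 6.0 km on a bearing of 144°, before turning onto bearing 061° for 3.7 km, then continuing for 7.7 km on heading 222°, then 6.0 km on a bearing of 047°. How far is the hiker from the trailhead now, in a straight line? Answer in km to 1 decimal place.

Leg 1 (144°, 6.0 km): east 6.0 sin 144° = 3.53, north 6.0 cos 144° = -4.85
Leg 2 (061°, 3.7 km): east 3.7 sin 61° = 3.24, north 3.7 cos 61° = 1.79
Leg 3 (222°, 7.7 km): east 7.7 sin 222° = -5.15, north 7.7 cos 222° = -5.72
Leg 4 (047°, 6.0 km): east 6.0 sin 47° = 4.39, north 6.0 cos 47° = 4.09
Net: 6.00 east, -4.69 north. Distance = √((6.00)² + (-4.69)²) = 7.615 km.

7.6 km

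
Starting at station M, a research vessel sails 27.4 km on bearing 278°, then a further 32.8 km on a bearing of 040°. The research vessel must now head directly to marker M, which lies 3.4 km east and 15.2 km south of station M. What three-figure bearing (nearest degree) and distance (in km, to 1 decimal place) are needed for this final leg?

168°, 45.1 km

Leg 1 (278°, 27.4 km): east 27.4 sin 278° = -27.13, north 27.4 cos 278° = 3.81
Leg 2 (040°, 32.8 km): east 32.8 sin 40° = 21.08, north 32.8 cos 40° = 25.13
Current position: (-6.05, 28.94). Target: (3.4, -15.2). Remaining: Δeast = 9.45, Δnorth = -44.14.
Bearing = atan2(9.45, -44.14) mod 360° = 167.92°; distance = √((9.45)² + (-44.14)²) = 45.140 km.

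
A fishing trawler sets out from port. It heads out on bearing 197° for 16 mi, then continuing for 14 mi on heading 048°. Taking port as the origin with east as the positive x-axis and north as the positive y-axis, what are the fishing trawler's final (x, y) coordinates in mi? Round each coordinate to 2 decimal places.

Leg 1 (197°, 16 mi): east 16 sin 197° = -4.68, north 16 cos 197° = -15.30
Leg 2 (048°, 14 mi): east 14 sin 48° = 10.40, north 14 cos 48° = 9.37
Summing: 5.73 mi east, -5.93 mi north → (5.73, -5.93).

(5.73, -5.93)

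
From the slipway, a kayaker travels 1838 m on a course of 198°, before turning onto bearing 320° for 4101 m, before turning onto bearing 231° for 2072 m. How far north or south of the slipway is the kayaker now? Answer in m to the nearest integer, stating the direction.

Leg 1 (198°, 1838 m): east 1838 sin 198° = -567.97, north 1838 cos 198° = -1748.04
Leg 2 (320°, 4101 m): east 4101 sin 320° = -2636.07, north 4101 cos 320° = 3141.55
Leg 3 (231°, 2072 m): east 2072 sin 231° = -1610.25, north 2072 cos 231° = -1303.95
Net north component: 89.55 m.

90 m north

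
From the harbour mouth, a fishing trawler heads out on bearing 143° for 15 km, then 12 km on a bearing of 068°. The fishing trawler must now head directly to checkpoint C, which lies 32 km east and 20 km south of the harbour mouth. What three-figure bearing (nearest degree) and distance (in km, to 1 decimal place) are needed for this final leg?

Leg 1 (143°, 15 km): east 15 sin 143° = 9.03, north 15 cos 143° = -11.98
Leg 2 (068°, 12 km): east 12 sin 68° = 11.13, north 12 cos 68° = 4.50
Current position: (20.15, -7.48). Target: (32, -20). Remaining: Δeast = 11.85, Δnorth = -12.52.
Bearing = atan2(11.85, -12.52) mod 360° = 136.57°; distance = √((11.85)² + (-12.52)²) = 17.233 km.

137°, 17.2 km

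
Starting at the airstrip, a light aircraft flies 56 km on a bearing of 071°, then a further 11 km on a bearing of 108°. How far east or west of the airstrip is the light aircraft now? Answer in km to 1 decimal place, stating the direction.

Leg 1 (071°, 56 km): east 56 sin 71° = 52.95, north 56 cos 71° = 18.23
Leg 2 (108°, 11 km): east 11 sin 108° = 10.46, north 11 cos 108° = -3.40
Net east component: 63.41 km.

63.4 km east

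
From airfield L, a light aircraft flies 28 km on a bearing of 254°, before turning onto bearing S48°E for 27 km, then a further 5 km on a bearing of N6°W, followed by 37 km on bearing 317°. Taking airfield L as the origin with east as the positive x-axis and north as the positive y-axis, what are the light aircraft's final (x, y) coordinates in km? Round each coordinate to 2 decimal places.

(-32.61, 6.25)

Leg 1 (254°, 28 km): east 28 sin 254° = -26.92, north 28 cos 254° = -7.72
Leg 2 (S48°E, 27 km): east 27 sin 132° = 20.06, north 27 cos 132° = -18.07
Leg 3 (N6°W, 5 km): east 5 sin 354° = -0.52, north 5 cos 354° = 4.97
Leg 4 (317°, 37 km): east 37 sin 317° = -25.23, north 37 cos 317° = 27.06
Summing: -32.61 km east, 6.25 km north → (-32.61, 6.25).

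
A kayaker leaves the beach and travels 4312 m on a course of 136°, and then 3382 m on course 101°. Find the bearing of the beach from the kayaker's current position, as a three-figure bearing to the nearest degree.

301°

Leg 1 (136°, 4312 m): east 4312 sin 136° = 2995.37, north 4312 cos 136° = -3101.79
Leg 2 (101°, 3382 m): east 3382 sin 101° = 3319.86, north 3382 cos 101° = -645.32
Net displacement: 6315.23 east, -3747.11 north. Direction back to start is (-6315.23, 3747.11): bearing = atan2(-6315.23, 3747.11) mod 360° = 300.68° ≈ 301°.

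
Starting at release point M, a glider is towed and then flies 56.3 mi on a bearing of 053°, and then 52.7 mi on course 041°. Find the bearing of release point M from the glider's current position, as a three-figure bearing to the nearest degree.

Leg 1 (053°, 56.3 mi): east 56.3 sin 53° = 44.96, north 56.3 cos 53° = 33.88
Leg 2 (041°, 52.7 mi): east 52.7 sin 41° = 34.57, north 52.7 cos 41° = 39.77
Net displacement: 79.54 east, 73.66 north. Direction back to start is (-79.54, -73.66): bearing = atan2(-79.54, -73.66) mod 360° = 227.20° ≈ 227°.

227°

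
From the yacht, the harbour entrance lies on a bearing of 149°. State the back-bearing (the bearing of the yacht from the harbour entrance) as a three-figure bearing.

Back-bearing = 149° + 180° = 329°.

329°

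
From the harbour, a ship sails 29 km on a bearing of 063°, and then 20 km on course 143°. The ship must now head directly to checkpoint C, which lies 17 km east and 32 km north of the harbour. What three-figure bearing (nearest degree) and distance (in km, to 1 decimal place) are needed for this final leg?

Leg 1 (063°, 29 km): east 29 sin 63° = 25.84, north 29 cos 63° = 13.17
Leg 2 (143°, 20 km): east 20 sin 143° = 12.04, north 20 cos 143° = -15.97
Current position: (37.88, -2.81). Target: (17, 32). Remaining: Δeast = -20.88, Δnorth = 34.81.
Bearing = atan2(-20.88, 34.81) mod 360° = 329.05°; distance = √((-20.88)² + (34.81)²) = 40.587 km.

329°, 40.6 km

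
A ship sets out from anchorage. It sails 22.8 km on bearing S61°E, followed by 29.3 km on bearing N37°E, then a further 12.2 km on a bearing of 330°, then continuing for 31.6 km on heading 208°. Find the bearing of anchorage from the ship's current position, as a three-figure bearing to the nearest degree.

287°

Leg 1 (S61°E, 22.8 km): east 22.8 sin 119° = 19.94, north 22.8 cos 119° = -11.05
Leg 2 (N37°E, 29.3 km): east 29.3 sin 37° = 17.63, north 29.3 cos 37° = 23.40
Leg 3 (330°, 12.2 km): east 12.2 sin 330° = -6.10, north 12.2 cos 330° = 10.57
Leg 4 (208°, 31.6 km): east 31.6 sin 208° = -14.84, north 31.6 cos 208° = -27.90
Net displacement: 16.64 east, -4.99 north. Direction back to start is (-16.64, 4.99): bearing = atan2(-16.64, 4.99) mod 360° = 286.69° ≈ 287°.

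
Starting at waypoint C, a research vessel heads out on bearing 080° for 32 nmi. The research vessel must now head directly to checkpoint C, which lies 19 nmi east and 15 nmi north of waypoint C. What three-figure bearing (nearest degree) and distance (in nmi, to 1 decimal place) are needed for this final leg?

Leg 1 (080°, 32 nmi): east 32 sin 80° = 31.51, north 32 cos 80° = 5.56
Current position: (31.51, 5.56). Target: (19, 15). Remaining: Δeast = -12.51, Δnorth = 9.44.
Bearing = atan2(-12.51, 9.44) mod 360° = 307.04°; distance = √((-12.51)² + (9.44)²) = 15.677 nmi.

307°, 15.7 nmi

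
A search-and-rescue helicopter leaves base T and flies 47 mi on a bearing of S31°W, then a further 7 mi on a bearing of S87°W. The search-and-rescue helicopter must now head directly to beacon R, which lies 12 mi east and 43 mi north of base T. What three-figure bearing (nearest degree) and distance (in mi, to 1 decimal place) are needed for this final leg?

027°, 94.1 mi

Leg 1 (S31°W, 47 mi): east 47 sin 211° = -24.21, north 47 cos 211° = -40.29
Leg 2 (S87°W, 7 mi): east 7 sin 267° = -6.99, north 7 cos 267° = -0.37
Current position: (-31.20, -40.65). Target: (12, 43). Remaining: Δeast = 43.20, Δnorth = 83.65.
Bearing = atan2(43.20, 83.65) mod 360° = 27.31°; distance = √((43.20)² + (83.65)²) = 94.148 mi.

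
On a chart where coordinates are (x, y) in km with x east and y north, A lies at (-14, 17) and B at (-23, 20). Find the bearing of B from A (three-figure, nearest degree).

Δeast = -23 − -14 = -9.00; Δnorth = 20 − 17 = 3.00.
Bearing = atan2(Δeast, Δnorth) mod 360° = 288.43° ≈ 288°.

288°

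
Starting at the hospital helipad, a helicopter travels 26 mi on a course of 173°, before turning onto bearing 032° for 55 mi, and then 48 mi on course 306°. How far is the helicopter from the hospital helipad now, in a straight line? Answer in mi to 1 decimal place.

Leg 1 (173°, 26 mi): east 26 sin 173° = 3.17, north 26 cos 173° = -25.81
Leg 2 (032°, 55 mi): east 55 sin 32° = 29.15, north 55 cos 32° = 46.64
Leg 3 (306°, 48 mi): east 48 sin 306° = -38.83, north 48 cos 306° = 28.21
Net: -6.52 east, 49.05 north. Distance = √((-6.52)² + (49.05)²) = 49.481 mi.

49.5 mi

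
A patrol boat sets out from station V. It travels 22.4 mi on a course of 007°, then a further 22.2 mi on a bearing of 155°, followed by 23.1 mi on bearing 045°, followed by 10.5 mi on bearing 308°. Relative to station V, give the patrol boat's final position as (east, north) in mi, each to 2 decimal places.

Leg 1 (007°, 22.4 mi): east 22.4 sin 7° = 2.73, north 22.4 cos 7° = 22.23
Leg 2 (155°, 22.2 mi): east 22.2 sin 155° = 9.38, north 22.2 cos 155° = -20.12
Leg 3 (045°, 23.1 mi): east 23.1 sin 45° = 16.33, north 23.1 cos 45° = 16.33
Leg 4 (308°, 10.5 mi): east 10.5 sin 308° = -8.27, north 10.5 cos 308° = 6.46
Summing: 20.17 mi east, 24.91 mi north → (20.17, 24.91).

(20.17, 24.91)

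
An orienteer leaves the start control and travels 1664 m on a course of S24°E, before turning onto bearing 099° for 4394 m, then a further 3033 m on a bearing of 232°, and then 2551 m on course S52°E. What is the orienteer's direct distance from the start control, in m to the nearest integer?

Leg 1 (S24°E, 1664 m): east 1664 sin 156° = 676.81, north 1664 cos 156° = -1520.14
Leg 2 (099°, 4394 m): east 4394 sin 99° = 4339.90, north 4394 cos 99° = -687.37
Leg 3 (232°, 3033 m): east 3033 sin 232° = -2390.04, north 3033 cos 232° = -1867.30
Leg 4 (S52°E, 2551 m): east 2551 sin 128° = 2010.22, north 2551 cos 128° = -1570.55
Net: 4636.89 east, -5645.37 north. Distance = √((4636.89)² + (-5645.37)²) = 7305.540 m.

7306 m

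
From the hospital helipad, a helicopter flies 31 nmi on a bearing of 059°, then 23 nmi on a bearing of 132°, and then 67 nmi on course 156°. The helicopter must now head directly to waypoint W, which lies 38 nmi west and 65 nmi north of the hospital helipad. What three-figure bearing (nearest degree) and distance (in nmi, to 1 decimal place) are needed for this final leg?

319°, 166.3 nmi

Leg 1 (059°, 31 nmi): east 31 sin 59° = 26.57, north 31 cos 59° = 15.97
Leg 2 (132°, 23 nmi): east 23 sin 132° = 17.09, north 23 cos 132° = -15.39
Leg 3 (156°, 67 nmi): east 67 sin 156° = 27.25, north 67 cos 156° = -61.21
Current position: (70.92, -60.63). Target: (-38, 65). Remaining: Δeast = -108.92, Δnorth = 125.63.
Bearing = atan2(-108.92, 125.63) mod 360° = 319.08°; distance = √((-108.92)² + (125.63)²) = 166.271 nmi.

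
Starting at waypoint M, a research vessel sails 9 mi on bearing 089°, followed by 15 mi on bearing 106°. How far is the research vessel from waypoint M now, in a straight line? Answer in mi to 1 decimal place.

Leg 1 (089°, 9 mi): east 9 sin 89° = 9.00, north 9 cos 89° = 0.16
Leg 2 (106°, 15 mi): east 15 sin 106° = 14.42, north 15 cos 106° = -4.13
Net: 23.42 east, -3.98 north. Distance = √((23.42)² + (-3.98)²) = 23.753 mi.

23.8 mi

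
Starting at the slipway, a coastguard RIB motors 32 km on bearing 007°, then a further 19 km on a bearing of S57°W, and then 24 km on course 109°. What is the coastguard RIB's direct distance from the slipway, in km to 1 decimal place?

Leg 1 (007°, 32 km): east 32 sin 7° = 3.90, north 32 cos 7° = 31.76
Leg 2 (S57°W, 19 km): east 19 sin 237° = -15.93, north 19 cos 237° = -10.35
Leg 3 (109°, 24 km): east 24 sin 109° = 22.69, north 24 cos 109° = -7.81
Net: 10.66 east, 13.60 north. Distance = √((10.66)² + (13.60)²) = 17.278 km.

17.3 km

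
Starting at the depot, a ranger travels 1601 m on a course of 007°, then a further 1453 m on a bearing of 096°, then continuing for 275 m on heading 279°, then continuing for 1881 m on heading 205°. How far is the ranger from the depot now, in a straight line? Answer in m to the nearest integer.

616 m

Leg 1 (007°, 1601 m): east 1601 sin 7° = 195.11, north 1601 cos 7° = 1589.07
Leg 2 (096°, 1453 m): east 1453 sin 96° = 1445.04, north 1453 cos 96° = -151.88
Leg 3 (279°, 275 m): east 275 sin 279° = -271.61, north 275 cos 279° = 43.02
Leg 4 (205°, 1881 m): east 1881 sin 205° = -794.94, north 1881 cos 205° = -1704.76
Net: 573.59 east, -224.56 north. Distance = √((573.59)² + (-224.56)²) = 615.984 m.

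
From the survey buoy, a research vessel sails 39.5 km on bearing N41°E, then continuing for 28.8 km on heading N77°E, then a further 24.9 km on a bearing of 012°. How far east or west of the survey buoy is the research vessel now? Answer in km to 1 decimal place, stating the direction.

59.2 km east

Leg 1 (N41°E, 39.5 km): east 39.5 sin 41° = 25.91, north 39.5 cos 41° = 29.81
Leg 2 (N77°E, 28.8 km): east 28.8 sin 77° = 28.06, north 28.8 cos 77° = 6.48
Leg 3 (012°, 24.9 km): east 24.9 sin 12° = 5.18, north 24.9 cos 12° = 24.36
Net east component: 59.15 km.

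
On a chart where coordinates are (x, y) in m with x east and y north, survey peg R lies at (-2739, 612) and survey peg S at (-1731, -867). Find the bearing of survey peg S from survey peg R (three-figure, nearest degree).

Δeast = -1731 − -2739 = 1008.00; Δnorth = -867 − 612 = -1479.00.
Bearing = atan2(Δeast, Δnorth) mod 360° = 145.72° ≈ 146°.

146°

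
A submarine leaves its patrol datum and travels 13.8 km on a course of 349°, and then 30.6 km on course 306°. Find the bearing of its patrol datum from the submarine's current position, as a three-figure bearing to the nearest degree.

Leg 1 (349°, 13.8 km): east 13.8 sin 349° = -2.63, north 13.8 cos 349° = 13.55
Leg 2 (306°, 30.6 km): east 30.6 sin 306° = -24.76, north 30.6 cos 306° = 17.99
Net displacement: -27.39 east, 31.53 north. Direction back to start is (27.39, -31.53): bearing = atan2(27.39, -31.53) mod 360° = 139.02° ≈ 139°.

139°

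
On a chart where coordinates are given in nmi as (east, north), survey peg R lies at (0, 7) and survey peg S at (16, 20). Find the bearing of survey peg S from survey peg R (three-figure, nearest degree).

051°

Δeast = 16 − 0 = 16.00; Δnorth = 20 − 7 = 13.00.
Bearing = atan2(Δeast, Δnorth) mod 360° = 50.91° ≈ 051°.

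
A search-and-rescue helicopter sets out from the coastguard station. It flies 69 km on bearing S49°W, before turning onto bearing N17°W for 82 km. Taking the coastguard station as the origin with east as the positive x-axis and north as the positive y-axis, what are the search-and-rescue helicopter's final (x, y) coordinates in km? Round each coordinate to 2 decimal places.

(-76.05, 33.15)

Leg 1 (S49°W, 69 km): east 69 sin 229° = -52.07, north 69 cos 229° = -45.27
Leg 2 (N17°W, 82 km): east 82 sin 343° = -23.97, north 82 cos 343° = 78.42
Summing: -76.05 km east, 33.15 km north → (-76.05, 33.15).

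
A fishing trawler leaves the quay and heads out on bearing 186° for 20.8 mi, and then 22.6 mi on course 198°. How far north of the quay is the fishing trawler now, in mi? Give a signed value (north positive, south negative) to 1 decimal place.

Leg 1 (186°, 20.8 mi): east 20.8 sin 186° = -2.17, north 20.8 cos 186° = -20.69
Leg 2 (198°, 22.6 mi): east 22.6 sin 198° = -6.98, north 22.6 cos 198° = -21.49
Net north component: -42.18 mi.

-42.2 mi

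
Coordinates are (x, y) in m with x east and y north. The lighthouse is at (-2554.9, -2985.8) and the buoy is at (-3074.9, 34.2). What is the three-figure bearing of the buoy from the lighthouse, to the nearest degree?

350°

Δeast = -3074.9 − -2554.9 = -520.00; Δnorth = 34.2 − -2985.8 = 3020.00.
Bearing = atan2(Δeast, Δnorth) mod 360° = 350.23° ≈ 350°.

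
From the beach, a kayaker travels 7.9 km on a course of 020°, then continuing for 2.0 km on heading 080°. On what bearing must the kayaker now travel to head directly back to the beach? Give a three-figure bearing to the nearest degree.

211°

Leg 1 (020°, 7.9 km): east 7.9 sin 20° = 2.70, north 7.9 cos 20° = 7.42
Leg 2 (080°, 2.0 km): east 2.0 sin 80° = 1.97, north 2.0 cos 80° = 0.35
Net displacement: 4.67 east, 7.77 north. Direction back to start is (-4.67, -7.77): bearing = atan2(-4.67, -7.77) mod 360° = 211.01° ≈ 211°.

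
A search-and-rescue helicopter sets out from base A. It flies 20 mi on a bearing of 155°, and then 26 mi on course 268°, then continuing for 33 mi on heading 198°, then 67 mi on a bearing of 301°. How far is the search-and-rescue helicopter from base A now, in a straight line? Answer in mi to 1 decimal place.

86.6 mi

Leg 1 (155°, 20 mi): east 20 sin 155° = 8.45, north 20 cos 155° = -18.13
Leg 2 (268°, 26 mi): east 26 sin 268° = -25.98, north 26 cos 268° = -0.91
Leg 3 (198°, 33 mi): east 33 sin 198° = -10.20, north 33 cos 198° = -31.38
Leg 4 (301°, 67 mi): east 67 sin 301° = -57.43, north 67 cos 301° = 34.51
Net: -85.16 east, -15.91 north. Distance = √((-85.16)² + (-15.91)²) = 86.633 mi.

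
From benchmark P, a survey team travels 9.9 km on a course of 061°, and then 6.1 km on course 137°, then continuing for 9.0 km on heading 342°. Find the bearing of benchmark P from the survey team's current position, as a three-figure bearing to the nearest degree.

Leg 1 (061°, 9.9 km): east 9.9 sin 61° = 8.66, north 9.9 cos 61° = 4.80
Leg 2 (137°, 6.1 km): east 6.1 sin 137° = 4.16, north 6.1 cos 137° = -4.46
Leg 3 (342°, 9.0 km): east 9.0 sin 342° = -2.78, north 9.0 cos 342° = 8.56
Net displacement: 10.04 east, 8.90 north. Direction back to start is (-10.04, -8.90): bearing = atan2(-10.04, -8.90) mod 360° = 228.44° ≈ 228°.

228°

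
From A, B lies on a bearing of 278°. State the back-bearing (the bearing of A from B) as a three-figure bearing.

098°

Back-bearing = 278° − 180° = 098°.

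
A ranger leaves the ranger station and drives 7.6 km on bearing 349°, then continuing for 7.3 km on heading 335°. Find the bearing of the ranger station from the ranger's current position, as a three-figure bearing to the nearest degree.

Leg 1 (349°, 7.6 km): east 7.6 sin 349° = -1.45, north 7.6 cos 349° = 7.46
Leg 2 (335°, 7.3 km): east 7.3 sin 335° = -3.09, north 7.3 cos 335° = 6.62
Net displacement: -4.54 east, 14.08 north. Direction back to start is (4.54, -14.08): bearing = atan2(4.54, -14.08) mod 360° = 162.14° ≈ 162°.

162°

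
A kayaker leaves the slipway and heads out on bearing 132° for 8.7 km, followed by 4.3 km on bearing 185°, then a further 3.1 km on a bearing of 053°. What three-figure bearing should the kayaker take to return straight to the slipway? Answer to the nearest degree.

314°

Leg 1 (132°, 8.7 km): east 8.7 sin 132° = 6.47, north 8.7 cos 132° = -5.82
Leg 2 (185°, 4.3 km): east 4.3 sin 185° = -0.37, north 4.3 cos 185° = -4.28
Leg 3 (053°, 3.1 km): east 3.1 sin 53° = 2.48, north 3.1 cos 53° = 1.87
Net displacement: 8.57 east, -8.24 north. Direction back to start is (-8.57, 8.24): bearing = atan2(-8.57, 8.24) mod 360° = 313.89° ≈ 314°.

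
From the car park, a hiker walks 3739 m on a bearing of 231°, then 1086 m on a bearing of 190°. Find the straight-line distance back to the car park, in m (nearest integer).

Leg 1 (231°, 3739 m): east 3739 sin 231° = -2905.75, north 3739 cos 231° = -2353.03
Leg 2 (190°, 1086 m): east 1086 sin 190° = -188.58, north 1086 cos 190° = -1069.50
Net: -3094.33 east, -3422.53 north. Distance = √((-3094.33)² + (-3422.53)²) = 4613.957 m.

4614 m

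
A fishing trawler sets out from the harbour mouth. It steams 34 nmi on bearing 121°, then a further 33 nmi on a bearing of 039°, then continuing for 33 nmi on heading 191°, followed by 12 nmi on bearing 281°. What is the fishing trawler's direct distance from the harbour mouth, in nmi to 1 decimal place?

38.7 nmi

Leg 1 (121°, 34 nmi): east 34 sin 121° = 29.14, north 34 cos 121° = -17.51
Leg 2 (039°, 33 nmi): east 33 sin 39° = 20.77, north 33 cos 39° = 25.65
Leg 3 (191°, 33 nmi): east 33 sin 191° = -6.30, north 33 cos 191° = -32.39
Leg 4 (281°, 12 nmi): east 12 sin 281° = -11.78, north 12 cos 281° = 2.29
Net: 31.84 east, -21.97 north. Distance = √((31.84)² + (-21.97)²) = 38.680 nmi.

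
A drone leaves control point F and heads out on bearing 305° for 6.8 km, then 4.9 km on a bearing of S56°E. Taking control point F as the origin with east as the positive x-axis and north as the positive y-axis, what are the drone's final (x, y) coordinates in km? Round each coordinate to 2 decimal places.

Leg 1 (305°, 6.8 km): east 6.8 sin 305° = -5.57, north 6.8 cos 305° = 3.90
Leg 2 (S56°E, 4.9 km): east 4.9 sin 124° = 4.06, north 4.9 cos 124° = -2.74
Summing: -1.51 km east, 1.16 km north → (-1.51, 1.16).

(-1.51, 1.16)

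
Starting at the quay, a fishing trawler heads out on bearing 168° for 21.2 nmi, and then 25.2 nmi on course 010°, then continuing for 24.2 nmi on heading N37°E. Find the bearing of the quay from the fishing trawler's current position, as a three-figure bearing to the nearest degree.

225°

Leg 1 (168°, 21.2 nmi): east 21.2 sin 168° = 4.41, north 21.2 cos 168° = -20.74
Leg 2 (010°, 25.2 nmi): east 25.2 sin 10° = 4.38, north 25.2 cos 10° = 24.82
Leg 3 (N37°E, 24.2 nmi): east 24.2 sin 37° = 14.56, north 24.2 cos 37° = 19.33
Net displacement: 23.35 east, 23.41 north. Direction back to start is (-23.35, -23.41): bearing = atan2(-23.35, -23.41) mod 360° = 224.93° ≈ 225°.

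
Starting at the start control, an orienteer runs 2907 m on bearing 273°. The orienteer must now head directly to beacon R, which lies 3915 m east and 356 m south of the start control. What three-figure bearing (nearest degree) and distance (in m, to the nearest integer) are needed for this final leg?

Leg 1 (273°, 2907 m): east 2907 sin 273° = -2903.02, north 2907 cos 273° = 152.14
Current position: (-2903.02, 152.14). Target: (3915, -356). Remaining: Δeast = 6818.02, Δnorth = -508.14.
Bearing = atan2(6818.02, -508.14) mod 360° = 94.26°; distance = √((6818.02)² + (-508.14)²) = 6836.925 m.

094°, 6837 m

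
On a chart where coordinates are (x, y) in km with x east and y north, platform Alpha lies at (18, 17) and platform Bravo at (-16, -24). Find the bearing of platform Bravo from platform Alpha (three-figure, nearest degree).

Δeast = -16 − 18 = -34.00; Δnorth = -24 − 17 = -41.00.
Bearing = atan2(Δeast, Δnorth) mod 360° = 219.67° ≈ 220°.

220°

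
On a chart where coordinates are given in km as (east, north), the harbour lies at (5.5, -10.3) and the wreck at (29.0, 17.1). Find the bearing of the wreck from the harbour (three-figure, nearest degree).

041°

Δeast = 29.0 − 5.5 = 23.50; Δnorth = 17.1 − -10.3 = 27.40.
Bearing = atan2(Δeast, Δnorth) mod 360° = 40.62° ≈ 041°.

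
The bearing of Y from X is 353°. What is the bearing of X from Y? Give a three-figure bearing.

Back-bearing = 353° − 180° = 173°.

173°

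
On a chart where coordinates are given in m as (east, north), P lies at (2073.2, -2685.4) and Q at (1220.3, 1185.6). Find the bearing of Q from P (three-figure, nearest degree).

348°

Δeast = 1220.3 − 2073.2 = -852.90; Δnorth = 1185.6 − -2685.4 = 3871.00.
Bearing = atan2(Δeast, Δnorth) mod 360° = 347.57° ≈ 348°.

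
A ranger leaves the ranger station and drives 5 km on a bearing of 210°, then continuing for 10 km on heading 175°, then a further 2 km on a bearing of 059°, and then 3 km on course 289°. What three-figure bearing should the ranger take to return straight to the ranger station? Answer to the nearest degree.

Leg 1 (210°, 5 km): east 5 sin 210° = -2.50, north 5 cos 210° = -4.33
Leg 2 (175°, 10 km): east 10 sin 175° = 0.87, north 10 cos 175° = -9.96
Leg 3 (059°, 2 km): east 2 sin 59° = 1.71, north 2 cos 59° = 1.03
Leg 4 (289°, 3 km): east 3 sin 289° = -2.84, north 3 cos 289° = 0.98
Net displacement: -2.75 east, -12.29 north. Direction back to start is (2.75, 12.29): bearing = atan2(2.75, 12.29) mod 360° = 12.62° ≈ 013°.

013°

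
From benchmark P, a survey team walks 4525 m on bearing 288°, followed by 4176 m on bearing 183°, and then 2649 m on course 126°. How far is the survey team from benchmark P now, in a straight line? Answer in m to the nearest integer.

4940 m

Leg 1 (288°, 4525 m): east 4525 sin 288° = -4303.53, north 4525 cos 288° = 1398.30
Leg 2 (183°, 4176 m): east 4176 sin 183° = -218.55, north 4176 cos 183° = -4170.28
Leg 3 (126°, 2649 m): east 2649 sin 126° = 2143.09, north 2649 cos 126° = -1557.04
Net: -2379.00 east, -4329.02 north. Distance = √((-2379.00)² + (-4329.02)²) = 4939.639 m.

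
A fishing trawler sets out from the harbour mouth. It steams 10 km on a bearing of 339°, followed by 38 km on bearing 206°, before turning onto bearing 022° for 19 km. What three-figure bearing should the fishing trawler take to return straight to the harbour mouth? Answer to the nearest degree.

Leg 1 (339°, 10 km): east 10 sin 339° = -3.58, north 10 cos 339° = 9.34
Leg 2 (206°, 38 km): east 38 sin 206° = -16.66, north 38 cos 206° = -34.15
Leg 3 (022°, 19 km): east 19 sin 22° = 7.12, north 19 cos 22° = 17.62
Net displacement: -13.12 east, -7.20 north. Direction back to start is (13.12, 7.20): bearing = atan2(13.12, 7.20) mod 360° = 61.24° ≈ 061°.

061°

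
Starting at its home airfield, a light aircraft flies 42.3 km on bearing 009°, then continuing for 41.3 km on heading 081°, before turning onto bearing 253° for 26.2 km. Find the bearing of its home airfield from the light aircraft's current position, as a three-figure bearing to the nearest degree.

Leg 1 (009°, 42.3 km): east 42.3 sin 9° = 6.62, north 42.3 cos 9° = 41.78
Leg 2 (081°, 41.3 km): east 41.3 sin 81° = 40.79, north 41.3 cos 81° = 6.46
Leg 3 (253°, 26.2 km): east 26.2 sin 253° = -25.06, north 26.2 cos 253° = -7.66
Net displacement: 22.35 east, 40.58 north. Direction back to start is (-22.35, -40.58): bearing = atan2(-22.35, -40.58) mod 360° = 208.85° ≈ 209°.

209°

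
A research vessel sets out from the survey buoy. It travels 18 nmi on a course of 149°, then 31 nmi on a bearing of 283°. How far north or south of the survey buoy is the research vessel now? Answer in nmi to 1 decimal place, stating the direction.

Leg 1 (149°, 18 nmi): east 18 sin 149° = 9.27, north 18 cos 149° = -15.43
Leg 2 (283°, 31 nmi): east 31 sin 283° = -30.21, north 31 cos 283° = 6.97
Net north component: -8.46 nmi.

8.5 nmi south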